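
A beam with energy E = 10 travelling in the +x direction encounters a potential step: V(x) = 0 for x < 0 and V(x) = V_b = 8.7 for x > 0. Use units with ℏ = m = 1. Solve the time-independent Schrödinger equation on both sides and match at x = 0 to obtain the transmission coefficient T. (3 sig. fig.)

T = 0.779

The wavenumbers are k₁ = √(2mE)/ℏ = 4.472 on the left and k₂ = √(2m(E − V_b))/ℏ = 1.612 on the right.
Continuity of ψ and ψ′ at the step yields the reflection amplitude r = (k₁ − k₂)/(k₁ + k₂) = 0.4700; thus R = |r|² = 0.2209, T = 0.7791.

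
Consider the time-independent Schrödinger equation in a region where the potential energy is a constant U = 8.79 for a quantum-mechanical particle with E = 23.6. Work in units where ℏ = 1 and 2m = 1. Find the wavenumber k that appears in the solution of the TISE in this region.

With E > U the solution is oscillatory, ψ ∝ e^{±ikx} with k = √(2m(E − U))/ℏ.
k = √(2 × 0.5 × 14.81) = 3.848.

k = 3.85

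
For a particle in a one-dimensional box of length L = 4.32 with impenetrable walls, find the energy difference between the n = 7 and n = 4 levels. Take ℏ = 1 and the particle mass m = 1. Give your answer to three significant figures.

E_n = n²π²ℏ²/(2mL²), so ΔE = (7² − 4²) π²ℏ²/(2mL²).
ΔE = 33 × π² / (2 × 1 × 4.32²) = 8.726.

ΔE = 8.73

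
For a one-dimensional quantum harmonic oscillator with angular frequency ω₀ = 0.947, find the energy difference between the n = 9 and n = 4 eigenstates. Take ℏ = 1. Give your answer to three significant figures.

ΔE = 4.74

E_n = ℏω₀(n + ½), so ΔE = (9 − 4) ℏω₀ = 5 × 0.947 = 4.735.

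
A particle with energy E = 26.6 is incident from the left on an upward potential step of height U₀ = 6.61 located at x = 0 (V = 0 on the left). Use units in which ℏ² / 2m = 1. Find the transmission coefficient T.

The wavenumbers are k₁ = √(2mE)/ℏ = 5.158 on the left and k₂ = √(2m(E − U₀))/ℏ = 4.471 on the right.
Continuity of ψ and ψ′ at the step yields the reflection amplitude r = (k₁ − k₂)/(k₁ + k₂) = 0.07130; thus R = |r|² = 0.005083, T = 0.9949.

T = 0.995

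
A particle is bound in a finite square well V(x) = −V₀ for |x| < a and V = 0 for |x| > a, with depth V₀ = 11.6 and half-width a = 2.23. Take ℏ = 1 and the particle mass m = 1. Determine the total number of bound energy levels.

N = 7

The dimensionless depth is z₀ = a√(2mV₀)/ℏ = 2.23 × √(23.20) = 10.74.
A new bound state (alternating even/odd) appears each time z₀ passes a multiple of π/2, so N = ⌊2z₀/π⌋ + 1 = ⌊6.838⌋ + 1 = 7.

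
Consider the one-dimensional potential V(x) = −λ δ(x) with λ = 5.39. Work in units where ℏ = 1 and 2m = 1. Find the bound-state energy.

The bound state is ψ(x) = √κ e^{−κ|x|}. The derivative jump ψ'(0⁺) − ψ'(0⁻) = −(2mλ/ℏ²)ψ(0) fixes κ = mλ/ℏ² = 2.695.
Then E = −ℏ²κ²/(2m) = −mλ²/(2ℏ²) = -7.263.

E = -7.26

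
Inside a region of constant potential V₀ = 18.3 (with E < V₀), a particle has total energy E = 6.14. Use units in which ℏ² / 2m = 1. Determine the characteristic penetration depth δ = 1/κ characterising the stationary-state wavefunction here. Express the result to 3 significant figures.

Since E < V₀ the TISE in this region is ψ'' = κ²ψ with κ = √(2m(V₀ − E))/ℏ.
κ = √(2 × 0.5 × 12.16) = 3.487. The penetration depth is δ = 1/κ = 0.287.

δ = 0.287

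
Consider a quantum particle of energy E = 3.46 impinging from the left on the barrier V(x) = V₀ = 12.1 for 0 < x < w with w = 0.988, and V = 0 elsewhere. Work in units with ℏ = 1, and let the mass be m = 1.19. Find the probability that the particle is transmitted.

T = 0.000419

Since E < V₀ the interior solution is evanescent with decay constant κ = √(2m(V₀ − E))/ℏ = 4.535.
κw = 4.480, sinh(κw) = 44.12.
The exact tunnelling result is T⁻¹ = 1 + V₀² sinh²(κw) / [4E(V₀ − E)] = 2385, so T = 0.000419.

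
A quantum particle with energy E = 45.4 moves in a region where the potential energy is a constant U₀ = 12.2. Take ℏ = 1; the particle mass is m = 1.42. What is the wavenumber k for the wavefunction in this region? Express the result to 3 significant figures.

k = 9.71

With E > U₀ the solution is oscillatory, ψ ∝ e^{±ikx} with k = √(2m(E − U₀))/ℏ.
k = √(2 × 1.42 × 33.2) = 9.710.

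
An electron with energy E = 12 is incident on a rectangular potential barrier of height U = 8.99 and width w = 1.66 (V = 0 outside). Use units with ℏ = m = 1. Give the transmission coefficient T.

T = 0.735

E > U: inside the barrier k₂ = √(2m(E − U))/ℏ = 2.454, k₂w = 4.073.
T = [1 + U² sin²(k₂w) / (4E(E − U))]⁻¹ = 1/1.360 = 0.735.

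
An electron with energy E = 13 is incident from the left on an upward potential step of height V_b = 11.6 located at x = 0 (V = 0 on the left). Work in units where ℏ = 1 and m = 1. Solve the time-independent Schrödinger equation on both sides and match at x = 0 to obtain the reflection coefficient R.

R = 0.256

On each side the TISE gives plane waves with k = √(2m(E − V))/ℏ: k₁ = √(2·1·13) = 5.099, k₂ = √(2·1·1.4) = 1.673.
Continuity of ψ and ψ′ at the step yields the reflection amplitude r = (k₁ − k₂)/(k₁ + k₂) = 0.5058; thus R = |r|² = 0.2559, T = 0.7441.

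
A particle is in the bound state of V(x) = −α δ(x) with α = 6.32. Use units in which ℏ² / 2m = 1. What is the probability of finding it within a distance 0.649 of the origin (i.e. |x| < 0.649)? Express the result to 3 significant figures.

P = 0.983

The normalised bound state is ψ = √κ e^{−κ|x|} with κ = mα/ℏ² = 3.160.
P(|x| < d) = ∫_{−d}^{d} κ e^{−2κ|x|} dx = 1 − e^{−2κd} = 1 − e^{−4.102} = 0.9835.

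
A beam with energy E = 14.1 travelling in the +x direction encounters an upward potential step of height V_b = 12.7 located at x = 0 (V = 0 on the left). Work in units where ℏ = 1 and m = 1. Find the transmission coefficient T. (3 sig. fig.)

The wavenumbers are k₁ = √(2mE)/ℏ = 5.310 on the left and k₂ = √(2m(E − V_b))/ℏ = 1.673 on the right.
Continuity of ψ and ψ′ at the step yields the reflection amplitude r = (k₁ − k₂)/(k₁ + k₂) = 0.5208; thus R = |r|² = 0.2712, T = 0.7288.

T = 0.729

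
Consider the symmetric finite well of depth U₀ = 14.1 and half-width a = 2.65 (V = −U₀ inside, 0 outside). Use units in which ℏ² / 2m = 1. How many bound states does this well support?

N = 7

The dimensionless depth is z₀ = a√(2mU₀)/ℏ = 2.65 × √(14.10) = 9.951.
A new bound state (alternating even/odd) appears each time z₀ passes a multiple of π/2, so N = ⌊2z₀/π⌋ + 1 = ⌊6.335⌋ + 1 = 7.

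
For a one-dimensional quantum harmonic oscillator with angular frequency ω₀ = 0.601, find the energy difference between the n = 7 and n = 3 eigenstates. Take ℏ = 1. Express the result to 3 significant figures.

E_n = ℏω₀(n + ½), so ΔE = (7 − 3) ℏω₀ = 4 × 0.601 = 2.404.

ΔE = 2.40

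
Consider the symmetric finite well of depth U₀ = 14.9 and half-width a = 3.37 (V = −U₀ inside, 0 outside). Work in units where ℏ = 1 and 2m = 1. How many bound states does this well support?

N = 9

Define the well-strength parameter z₀ = (a/ℏ)√(2mU₀) = 3.37 × √(2·0.5·14.9) = 13.01.
A new bound state (alternating even/odd) appears each time z₀ passes a multiple of π/2, so N = ⌊2z₀/π⌋ + 1 = ⌊8.281⌋ + 1 = 9.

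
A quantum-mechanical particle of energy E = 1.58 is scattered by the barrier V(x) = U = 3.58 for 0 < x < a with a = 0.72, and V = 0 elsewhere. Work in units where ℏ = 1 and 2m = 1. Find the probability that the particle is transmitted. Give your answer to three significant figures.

Since E < U the interior solution is evanescent with decay constant κ = √(2m(U − E))/ℏ = 1.414.
κa = 1.018, sinh(κa) = 1.204.
The exact tunnelling result is T⁻¹ = 1 + U² sinh²(κa) / [4E(U − E)] = 2.469, so T = 0.405.

T = 0.405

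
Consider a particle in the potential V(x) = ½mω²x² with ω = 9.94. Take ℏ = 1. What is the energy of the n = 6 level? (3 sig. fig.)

E = 64.6

Using E_n = (n + ½)ℏω: E_6 = 6.5 × 9.94 = 64.61.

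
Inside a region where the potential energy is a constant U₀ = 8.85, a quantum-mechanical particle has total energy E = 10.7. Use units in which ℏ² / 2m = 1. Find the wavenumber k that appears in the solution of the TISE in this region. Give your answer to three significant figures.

With E > U₀ the solution is oscillatory, ψ ∝ e^{±ikx} with k = √(2m(E − U₀))/ℏ.
k = √(2 × 0.5 × 1.85) = 1.360.

k = 1.36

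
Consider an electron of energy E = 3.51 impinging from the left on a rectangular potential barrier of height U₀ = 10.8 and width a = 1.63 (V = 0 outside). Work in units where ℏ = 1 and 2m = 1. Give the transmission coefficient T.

E < U₀: inside the barrier ψ ∝ e^{±κx} with κ = √(2m(U₀ − E))/ℏ = 2.700.
κa = 4.401, sinh(κa) = 40.76.
Matching ψ, ψ′ at both faces gives T = [1 + U₀² sinh²(κa) / (4E(U₀ − E))]⁻¹ = 1/1894 = 0.000528.

T = 0.000528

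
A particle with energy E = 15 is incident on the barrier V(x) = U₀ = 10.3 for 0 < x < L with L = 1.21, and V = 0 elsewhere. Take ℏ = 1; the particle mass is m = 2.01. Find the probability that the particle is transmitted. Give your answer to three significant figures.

T = 0.785

E > U₀: inside the barrier k₂ = √(2m(E − U₀))/ℏ = 4.347, k₂L = 5.260.
Matching at both interfaces gives T⁻¹ = 1 + U₀² sin²(k₂L) / [4E(E − U₀)] = 1.274, hence T = 0.785.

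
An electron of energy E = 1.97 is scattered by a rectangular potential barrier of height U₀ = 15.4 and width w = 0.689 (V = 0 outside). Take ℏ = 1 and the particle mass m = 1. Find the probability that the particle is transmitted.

T = 0.00141

Since E < U₀ the interior solution is evanescent with decay constant κ = √(2m(U₀ − E))/ℏ = 5.183.
κw = 3.571, sinh(κw) = 17.76.
The exact tunnelling result is T⁻¹ = 1 + U₀² sinh²(κw) / [4E(U₀ − E)] = 707.8, so T = 0.00141.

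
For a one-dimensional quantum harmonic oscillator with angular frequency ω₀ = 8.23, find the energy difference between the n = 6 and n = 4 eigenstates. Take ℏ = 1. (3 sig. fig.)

E_n = ℏω₀(n + ½), so ΔE = (6 − 4) ℏω₀ = 2 × 8.23 = 16.46.

ΔE = 16.5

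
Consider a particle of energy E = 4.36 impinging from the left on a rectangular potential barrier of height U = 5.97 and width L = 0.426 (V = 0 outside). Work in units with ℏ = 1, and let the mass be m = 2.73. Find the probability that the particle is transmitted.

Since E < U the interior solution is evanescent with decay constant κ = √(2m(U − E))/ℏ = 2.965.
κL = 1.263, sinh(κL) = 1.627.
The exact tunnelling result is T⁻¹ = 1 + U² sinh²(κL) / [4E(U − E)] = 4.359, so T = 0.229.

T = 0.229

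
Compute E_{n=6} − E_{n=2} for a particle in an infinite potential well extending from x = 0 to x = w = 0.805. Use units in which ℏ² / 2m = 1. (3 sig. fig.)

E_n = n²π²ℏ²/(2mw²), so ΔE = (6² − 2²) π²ℏ²/(2mw²).
ΔE = 32 × π² / (2 × 0.5 × 0.805²) = 487.4.

ΔE = 487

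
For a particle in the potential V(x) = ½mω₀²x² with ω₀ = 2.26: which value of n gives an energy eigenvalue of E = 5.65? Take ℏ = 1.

E_n = ℏω₀(n + ½) ⇒ n = E/(ℏω₀) − ½ = 5.65/2.26 − 0.5 = 2.000 → n = 2.

n = 2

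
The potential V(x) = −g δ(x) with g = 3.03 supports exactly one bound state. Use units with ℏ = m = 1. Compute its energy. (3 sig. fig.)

E = -4.59

The bound state is ψ(x) = √κ e^{−κ|x|}. The derivative jump ψ'(0⁺) − ψ'(0⁻) = −(2mg/ℏ²)ψ(0) fixes κ = mg/ℏ² = 3.030.
Then E = −ℏ²κ²/(2m) = −mg²/(2ℏ²) = -4.590.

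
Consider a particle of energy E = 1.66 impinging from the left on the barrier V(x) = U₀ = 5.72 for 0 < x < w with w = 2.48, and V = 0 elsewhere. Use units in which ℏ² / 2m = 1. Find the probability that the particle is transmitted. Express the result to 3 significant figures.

T = 0.000151

Since E < U₀ the interior solution is evanescent with decay constant κ = √(2m(U₀ − E))/ℏ = 2.015.
κw = 4.997, sinh(κw) = 73.99.
The exact tunnelling result is T⁻¹ = 1 + U₀² sinh²(κw) / [4E(U₀ − E)] = 6644, so T = 0.000151.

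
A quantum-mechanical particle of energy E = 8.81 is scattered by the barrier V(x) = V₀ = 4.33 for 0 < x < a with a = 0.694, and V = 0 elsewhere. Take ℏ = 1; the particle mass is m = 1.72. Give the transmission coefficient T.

E > V₀: inside the barrier k₂ = √(2m(E − V₀))/ℏ = 3.926, k₂a = 2.724.
Matching at both interfaces gives T⁻¹ = 1 + V₀² sin²(k₂a) / [4E(E − V₀)] = 1.019, hence T = 0.981.

T = 0.981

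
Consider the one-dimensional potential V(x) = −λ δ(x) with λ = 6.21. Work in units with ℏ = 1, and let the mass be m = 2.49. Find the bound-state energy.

E = -48.0

For x ≠ 0 the bound state is ψ ∝ e^{−κ|x|}; integrating the TISE across the delta gives the cusp condition 2κ = 2mλ/ℏ², so κ = 15.46.
Then E = −ℏ²κ²/(2m) = −mλ²/(2ℏ²) = -48.01.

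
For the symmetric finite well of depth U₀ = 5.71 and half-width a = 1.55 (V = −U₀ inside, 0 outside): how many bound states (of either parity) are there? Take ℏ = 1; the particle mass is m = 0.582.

N = 3

The dimensionless depth is z₀ = a√(2mU₀)/ℏ = 1.55 × √(6.646) = 3.996.
A new bound state (alternating even/odd) appears each time z₀ passes a multiple of π/2, so N = ⌊2z₀/π⌋ + 1 = ⌊2.544⌋ + 1 = 3.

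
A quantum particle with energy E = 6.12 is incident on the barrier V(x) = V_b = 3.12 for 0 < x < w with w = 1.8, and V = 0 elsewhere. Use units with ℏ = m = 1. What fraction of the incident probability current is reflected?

E > V_b: inside the barrier k₂ = √(2m(E − V_b))/ℏ = 2.449, k₂w = 4.409.
T = [1 + V_b² sin²(k₂w) / (4E(E − V_b))]⁻¹ = 1/1.121 = 0.892.
R = 1 − T = 0.108.

R = 0.108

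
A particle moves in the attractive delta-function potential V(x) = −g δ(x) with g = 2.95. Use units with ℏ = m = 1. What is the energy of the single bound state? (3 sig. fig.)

E = -4.35

For x ≠ 0 the bound state is ψ ∝ e^{−κ|x|}; integrating the TISE across the delta gives the cusp condition 2κ = 2mg/ℏ², so κ = 2.950.
Then E = −ℏ²κ²/(2m) = −mg²/(2ℏ²) = -4.351.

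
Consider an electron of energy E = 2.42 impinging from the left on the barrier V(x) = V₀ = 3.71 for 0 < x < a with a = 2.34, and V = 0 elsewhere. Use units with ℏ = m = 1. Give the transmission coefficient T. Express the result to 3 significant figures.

Since E < V₀ the interior solution is evanescent with decay constant κ = √(2m(V₀ − E))/ℏ = 1.606.
κa = 3.759, sinh(κa) = 21.43.
Matching ψ, ψ′ at both faces gives T = [1 + V₀² sinh²(κa) / (4E(V₀ − E))]⁻¹ = 1/507.3 = 0.00197.

T = 0.00197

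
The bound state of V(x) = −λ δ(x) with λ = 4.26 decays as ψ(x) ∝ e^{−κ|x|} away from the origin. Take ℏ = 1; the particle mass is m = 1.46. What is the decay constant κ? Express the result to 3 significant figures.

Integrate −(ℏ²/2m)ψ'' − λδ(x)ψ = Eψ from −ε to +ε: the ψ'' term gives ψ'(0⁺) − ψ'(0⁻) and the δ term gives −(2mλ/ℏ²)ψ(0).
With ψ ∝ e^{−κ|x|} this yields −2κ = −2mλ/ℏ², so κ = mλ/ℏ² = 6.220.

κ = 6.22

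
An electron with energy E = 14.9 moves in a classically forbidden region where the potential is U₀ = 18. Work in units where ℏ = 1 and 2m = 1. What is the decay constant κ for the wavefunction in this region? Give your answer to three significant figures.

κ = 1.76

Since E < U₀ the TISE in this region is ψ'' = κ²ψ with κ = √(2m(U₀ − E))/ℏ.
κ = √(2 × 0.5 × 3.1) = 1.761.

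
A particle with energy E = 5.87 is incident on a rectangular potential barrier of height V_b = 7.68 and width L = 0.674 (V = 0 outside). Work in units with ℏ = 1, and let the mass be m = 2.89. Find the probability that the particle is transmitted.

T = 0.0364

Since E < V_b the interior solution is evanescent with decay constant κ = √(2m(V_b − E))/ℏ = 3.234.
κL = 2.180, sinh(κL) = 4.367.
Matching ψ, ψ′ at both faces gives T = [1 + V_b² sinh²(κL) / (4E(V_b − E))]⁻¹ = 1/27.46 = 0.0364.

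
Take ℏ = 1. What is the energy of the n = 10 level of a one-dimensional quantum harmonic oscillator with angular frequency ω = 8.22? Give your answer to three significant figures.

Using E_n = (n + ½)ℏω: E_10 = 10.5 × 8.22 = 86.31.

E = 86.3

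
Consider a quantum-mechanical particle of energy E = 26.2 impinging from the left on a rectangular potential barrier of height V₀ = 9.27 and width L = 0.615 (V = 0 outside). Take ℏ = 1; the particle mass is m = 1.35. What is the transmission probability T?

Above the barrier the interior wavenumber is k₂ = √(2m(E − V₀))/ℏ = 6.761, giving phase k₂L = 4.158.
Matching at both interfaces gives T⁻¹ = 1 + V₀² sin²(k₂L) / [4E(E − V₀)] = 1.035, hence T = 0.966.

T = 0.966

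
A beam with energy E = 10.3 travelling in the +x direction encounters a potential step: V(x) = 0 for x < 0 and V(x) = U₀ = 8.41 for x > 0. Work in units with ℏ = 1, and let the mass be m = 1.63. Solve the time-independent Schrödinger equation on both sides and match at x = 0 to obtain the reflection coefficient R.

On each side the TISE gives plane waves with k = √(2m(E − V))/ℏ: k₁ = √(2·1.63·10.3) = 5.795, k₂ = √(2·1.63·1.89) = 2.482.
Continuity of ψ and ψ′ at the step yields the reflection amplitude r = (k₁ − k₂)/(k₁ + k₂) = 0.4002; thus R = |r|² = 0.1602, T = 0.8398.

R = 0.160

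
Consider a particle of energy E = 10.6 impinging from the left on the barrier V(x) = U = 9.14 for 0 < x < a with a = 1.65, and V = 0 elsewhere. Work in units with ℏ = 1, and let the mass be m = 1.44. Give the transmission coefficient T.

E > U: inside the barrier k₂ = √(2m(E − U))/ℏ = 2.051, k₂a = 3.383.
T = [1 + U² sin²(k₂a) / (4E(E − U))]⁻¹ = 1/1.077 = 0.928.

T = 0.928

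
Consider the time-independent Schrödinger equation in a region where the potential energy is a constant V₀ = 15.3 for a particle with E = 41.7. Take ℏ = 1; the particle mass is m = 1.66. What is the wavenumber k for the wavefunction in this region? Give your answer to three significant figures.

k = 9.36

With E > V₀ the solution is oscillatory, ψ ∝ e^{±ikx} with k = √(2m(E − V₀))/ℏ.
k = √(2 × 1.66 × 26.4) = 9.362.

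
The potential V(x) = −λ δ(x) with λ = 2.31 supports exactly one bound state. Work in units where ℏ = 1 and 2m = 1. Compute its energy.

For x ≠ 0 the bound state is ψ ∝ e^{−κ|x|}; integrating the TISE across the delta gives the cusp condition 2κ = 2mλ/ℏ², so κ = 1.155.
Then E = −ℏ²κ²/(2m) = −mλ²/(2ℏ²) = -1.334.

E = -1.33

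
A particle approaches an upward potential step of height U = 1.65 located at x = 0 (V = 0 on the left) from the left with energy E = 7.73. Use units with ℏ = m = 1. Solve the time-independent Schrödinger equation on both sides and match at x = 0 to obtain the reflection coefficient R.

The wavenumbers are k₁ = √(2mE)/ℏ = 3.932 on the left and k₂ = √(2m(E − U))/ℏ = 3.487 on the right.
Matching ψ and ψ′ at x = 0 gives r = (k₁ − k₂)/(k₁ + k₂), so R = r² = 0.003594 and T = 1 − R = 0.9964.

R = 0.00359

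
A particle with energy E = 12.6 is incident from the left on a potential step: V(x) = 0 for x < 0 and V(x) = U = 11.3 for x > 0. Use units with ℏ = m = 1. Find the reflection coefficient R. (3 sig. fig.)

On each side the TISE gives plane waves with k = √(2m(E − V))/ℏ: k₁ = √(2·1·12.6) = 5.020, k₂ = √(2·1·1.3) = 1.612.
Continuity of ψ and ψ′ at the step yields the reflection amplitude r = (k₁ − k₂)/(k₁ + k₂) = 0.5138; thus R = |r|² = 0.2640, T = 0.7360.

R = 0.264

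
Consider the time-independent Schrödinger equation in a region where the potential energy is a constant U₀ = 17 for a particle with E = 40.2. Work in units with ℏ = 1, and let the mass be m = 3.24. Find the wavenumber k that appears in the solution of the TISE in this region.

With E > U₀ the solution is oscillatory, ψ ∝ e^{±ikx} with k = √(2m(E − U₀))/ℏ.
k = √(2 × 3.24 × 23.2) = 12.26.

k = 12.3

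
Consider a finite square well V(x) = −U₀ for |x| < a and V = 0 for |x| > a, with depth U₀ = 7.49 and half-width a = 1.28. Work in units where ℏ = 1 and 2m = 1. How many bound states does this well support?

Define the well-strength parameter z₀ = (a/ℏ)√(2mU₀) = 1.28 × √(2·0.5·7.49) = 3.503.
The even/odd transcendental equations gain one root per π/2 in z₀, giving N = 1 + ⌊2z₀/π⌋ = 1 + ⌊2.230⌋ = 3.

N = 3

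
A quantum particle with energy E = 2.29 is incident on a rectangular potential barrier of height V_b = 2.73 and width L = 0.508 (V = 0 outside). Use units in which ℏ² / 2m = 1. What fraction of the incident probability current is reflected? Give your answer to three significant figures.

R = 0.179

Since E < V_b the interior solution is evanescent with decay constant κ = √(2m(V_b − E))/ℏ = 0.6633.
κL = 0.3370, sinh(κL) = 0.3434.
Matching ψ, ψ′ at both faces gives T = [1 + V_b² sinh²(κL) / (4E(V_b − E))]⁻¹ = 1/1.218 = 0.821.
R = 1 − T = 0.179.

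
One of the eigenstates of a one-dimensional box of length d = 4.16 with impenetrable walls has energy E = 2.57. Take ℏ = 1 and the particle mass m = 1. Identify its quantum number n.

n = 3

For an infinite well E_n = n²π²ℏ²/(2md²), so n = (d/πℏ)√(2mE).
n = (4.16/π) × √(2 × 1 × 2.57) = 3.002 → n = 3.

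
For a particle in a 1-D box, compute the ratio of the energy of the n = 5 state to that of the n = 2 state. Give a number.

Since E_n ∝ n², the ratio is (5/2)² = 6.25.

6.25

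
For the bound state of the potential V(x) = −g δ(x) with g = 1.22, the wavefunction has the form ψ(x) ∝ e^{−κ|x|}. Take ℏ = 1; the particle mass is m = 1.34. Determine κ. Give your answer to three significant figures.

Integrate −(ℏ²/2m)ψ'' − gδ(x)ψ = Eψ from −ε to +ε: the ψ'' term gives ψ'(0⁺) − ψ'(0⁻) and the δ term gives −(2mg/ℏ²)ψ(0).
With ψ ∝ e^{−κ|x|} this yields −2κ = −2mg/ℏ², so κ = mg/ℏ² = 1.635.

κ = 1.63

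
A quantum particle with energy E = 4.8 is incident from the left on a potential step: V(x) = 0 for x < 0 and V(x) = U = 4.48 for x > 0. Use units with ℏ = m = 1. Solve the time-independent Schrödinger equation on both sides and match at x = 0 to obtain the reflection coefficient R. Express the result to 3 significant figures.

On each side the TISE gives plane waves with k = √(2m(E − V))/ℏ: k₁ = √(2·1·4.8) = 3.098, k₂ = √(2·1·0.32) = 0.8000.
Matching ψ and ψ′ at x = 0 gives r = (k₁ − k₂)/(k₁ + k₂), so R = r² = 0.3476 and T = 1 − R = 0.6524.

R = 0.348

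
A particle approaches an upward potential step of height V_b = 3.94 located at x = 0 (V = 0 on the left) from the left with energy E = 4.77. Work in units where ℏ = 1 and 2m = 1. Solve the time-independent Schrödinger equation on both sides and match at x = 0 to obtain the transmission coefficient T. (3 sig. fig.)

The wavenumbers are k₁ = √(2mE)/ℏ = 2.184 on the left and k₂ = √(2m(E − V_b))/ℏ = 0.9110 on the right.
Continuity of ψ and ψ′ at the step yields the reflection amplitude r = (k₁ − k₂)/(k₁ + k₂) = 0.4113; thus R = |r|² = 0.1692, T = 0.8308.

T = 0.831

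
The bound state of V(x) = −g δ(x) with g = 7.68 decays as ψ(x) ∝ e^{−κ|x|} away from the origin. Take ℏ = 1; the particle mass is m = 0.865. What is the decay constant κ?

κ = 6.64

Integrate −(ℏ²/2m)ψ'' − gδ(x)ψ = Eψ from −ε to +ε: the ψ'' term gives ψ'(0⁺) − ψ'(0⁻) and the δ term gives −(2mg/ℏ²)ψ(0).
With ψ ∝ e^{−κ|x|} this yields −2κ = −2mg/ℏ², so κ = mg/ℏ² = 6.643.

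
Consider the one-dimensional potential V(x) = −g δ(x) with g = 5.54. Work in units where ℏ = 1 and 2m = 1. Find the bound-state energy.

E = -7.67

The bound state is ψ(x) = √κ e^{−κ|x|}. The derivative jump ψ'(0⁺) − ψ'(0⁻) = −(2mg/ℏ²)ψ(0) fixes κ = mg/ℏ² = 2.770.
Then E = −ℏ²κ²/(2m) = −mg²/(2ℏ²) = -7.673.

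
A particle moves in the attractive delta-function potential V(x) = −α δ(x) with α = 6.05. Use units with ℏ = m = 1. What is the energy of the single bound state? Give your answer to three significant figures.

E = -18.3

The bound state is ψ(x) = √κ e^{−κ|x|}. The derivative jump ψ'(0⁺) − ψ'(0⁻) = −(2mα/ℏ²)ψ(0) fixes κ = mα/ℏ² = 6.050.
Then E = −ℏ²κ²/(2m) = −mα²/(2ℏ²) = -18.30.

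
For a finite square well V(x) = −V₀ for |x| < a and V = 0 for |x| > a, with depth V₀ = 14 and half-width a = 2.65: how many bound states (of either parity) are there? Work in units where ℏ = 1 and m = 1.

Define the well-strength parameter z₀ = (a/ℏ)√(2mV₀) = 2.65 × √(2·1·14) = 14.02.
A new bound state (alternating even/odd) appears each time z₀ passes a multiple of π/2, so N = ⌊2z₀/π⌋ + 1 = ⌊8.927⌋ + 1 = 9.

N = 9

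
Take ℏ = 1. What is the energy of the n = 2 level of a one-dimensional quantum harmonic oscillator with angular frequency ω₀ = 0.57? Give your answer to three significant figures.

E = 1.43

Using E_n = (n + ½)ℏω₀: E_2 = 2.5 × 0.57 = 1.425.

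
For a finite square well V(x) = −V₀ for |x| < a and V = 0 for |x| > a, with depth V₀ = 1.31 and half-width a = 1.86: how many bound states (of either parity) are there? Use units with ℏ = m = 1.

Define the well-strength parameter z₀ = (a/ℏ)√(2mV₀) = 1.86 × √(2·1·1.31) = 3.011.
The even/odd transcendental equations gain one root per π/2 in z₀, giving N = 1 + ⌊2z₀/π⌋ = 1 + ⌊1.917⌋ = 2.

N = 2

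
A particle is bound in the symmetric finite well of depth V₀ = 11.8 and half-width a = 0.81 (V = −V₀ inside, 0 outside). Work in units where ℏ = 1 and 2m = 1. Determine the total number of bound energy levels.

N = 2

Define the well-strength parameter z₀ = (a/ℏ)√(2mV₀) = 0.81 × √(2·0.5·11.8) = 2.782.
The even/odd transcendental equations gain one root per π/2 in z₀, giving N = 1 + ⌊2z₀/π⌋ = 1 + ⌊1.771⌋ = 2.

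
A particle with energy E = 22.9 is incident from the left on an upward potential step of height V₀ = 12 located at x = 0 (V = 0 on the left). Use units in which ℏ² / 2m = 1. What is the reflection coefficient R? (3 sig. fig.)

R = 0.0337

The wavenumbers are k₁ = √(2mE)/ℏ = 4.785 on the left and k₂ = √(2m(E − V₀))/ℏ = 3.302 on the right.
Continuity of ψ and ψ′ at the step yields the reflection amplitude r = (k₁ − k₂)/(k₁ + k₂) = 0.1835; thus R = |r|² = 0.03367, T = 0.9663.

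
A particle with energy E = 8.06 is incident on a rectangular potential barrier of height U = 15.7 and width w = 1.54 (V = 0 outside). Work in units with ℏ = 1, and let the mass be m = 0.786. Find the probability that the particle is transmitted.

Since E < U the interior solution is evanescent with decay constant κ = √(2m(U − E))/ℏ = 3.466.
κw = 5.337, sinh(κw) = 103.9.
The exact tunnelling result is T⁻¹ = 1 + U² sinh²(κw) / [4E(U − E)] = 10810, so T = 0.0000925.

T = 0.0000925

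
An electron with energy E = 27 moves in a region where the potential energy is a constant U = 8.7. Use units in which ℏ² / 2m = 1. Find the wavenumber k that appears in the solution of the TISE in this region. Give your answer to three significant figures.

k = 4.28

With E > U the solution is oscillatory, ψ ∝ e^{±ikx} with k = √(2m(E − U))/ℏ.
k = √(2 × 0.5 × 18.3) = 4.278.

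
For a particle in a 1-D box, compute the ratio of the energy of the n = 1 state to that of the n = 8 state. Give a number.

0.015625

Since E_n ∝ n², the ratio is (1/8)² = 0.015625.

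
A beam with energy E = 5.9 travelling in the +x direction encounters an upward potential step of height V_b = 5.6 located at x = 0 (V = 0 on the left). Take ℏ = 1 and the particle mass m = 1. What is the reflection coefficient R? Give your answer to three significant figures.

R = 0.399

On each side the TISE gives plane waves with k = √(2m(E − V))/ℏ: k₁ = √(2·1·5.9) = 3.435, k₂ = √(2·1·0.3) = 0.7746.
Continuity of ψ and ψ′ at the step yields the reflection amplitude r = (k₁ − k₂)/(k₁ + k₂) = 0.6320; thus R = |r|² = 0.3994, T = 0.6006.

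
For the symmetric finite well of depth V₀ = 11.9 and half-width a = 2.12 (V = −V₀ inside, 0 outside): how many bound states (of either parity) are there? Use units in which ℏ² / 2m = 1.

The dimensionless depth is z₀ = a√(2mV₀)/ℏ = 2.12 × √(11.90) = 7.313.
A new bound state (alternating even/odd) appears each time z₀ passes a multiple of π/2, so N = ⌊2z₀/π⌋ + 1 = ⌊4.656⌋ + 1 = 5.

N = 5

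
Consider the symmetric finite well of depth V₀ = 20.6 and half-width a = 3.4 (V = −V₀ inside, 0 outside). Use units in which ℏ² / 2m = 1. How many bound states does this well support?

The dimensionless depth is z₀ = a√(2mV₀)/ℏ = 3.4 × √(20.60) = 15.43.
A new bound state (alternating even/odd) appears each time z₀ passes a multiple of π/2, so N = ⌊2z₀/π⌋ + 1 = ⌊9.824⌋ + 1 = 10.

N = 10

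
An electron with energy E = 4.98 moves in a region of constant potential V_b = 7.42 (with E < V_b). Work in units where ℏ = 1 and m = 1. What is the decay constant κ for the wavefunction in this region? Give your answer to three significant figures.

κ = 2.21

Since E < V_b the TISE in this region is ψ'' = κ²ψ with κ = √(2m(V_b − E))/ℏ.
κ = √(2 × 1 × 2.44) = 2.209.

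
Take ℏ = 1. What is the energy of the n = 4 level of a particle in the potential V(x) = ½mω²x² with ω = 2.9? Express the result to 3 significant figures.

The oscillator eigenvalues are E_n = ℏω(n + ½), so E_4 = 2.9 × 4.5 = 13.05.

E = 13.1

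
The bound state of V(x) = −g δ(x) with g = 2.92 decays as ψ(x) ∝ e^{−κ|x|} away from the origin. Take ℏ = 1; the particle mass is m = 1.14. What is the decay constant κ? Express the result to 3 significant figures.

Integrating the TISE across x = 0 gives the cusp condition ψ'(0⁺) − ψ'(0⁻) = −(2mg/ℏ²)ψ(0).
With ψ ∝ e^{−κ|x|} this yields −2κ = −2mg/ℏ², so κ = mg/ℏ² = 3.329.

κ = 3.33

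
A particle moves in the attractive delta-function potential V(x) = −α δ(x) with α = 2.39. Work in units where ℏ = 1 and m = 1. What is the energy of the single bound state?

E = -2.86

For x ≠ 0 the bound state is ψ ∝ e^{−κ|x|}; integrating the TISE across the delta gives the cusp condition 2κ = 2mα/ℏ², so κ = 2.390.
Then E = −ℏ²κ²/(2m) = −mα²/(2ℏ²) = -2.856.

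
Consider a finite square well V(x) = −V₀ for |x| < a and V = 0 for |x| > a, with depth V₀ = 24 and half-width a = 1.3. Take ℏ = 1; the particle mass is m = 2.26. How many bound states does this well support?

Define the well-strength parameter z₀ = (a/ℏ)√(2mV₀) = 1.3 × √(2·2.26·24) = 13.54.
The even/odd transcendental equations gain one root per π/2 in z₀, giving N = 1 + ⌊2z₀/π⌋ = 1 + ⌊8.620⌋ = 9.

N = 9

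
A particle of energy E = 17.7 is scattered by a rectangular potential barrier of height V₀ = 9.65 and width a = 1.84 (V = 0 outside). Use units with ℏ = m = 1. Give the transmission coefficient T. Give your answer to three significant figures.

Above the barrier the interior wavenumber is k₂ = √(2m(E − V₀))/ℏ = 4.012, giving phase k₂a = 7.383.
Matching at both interfaces gives T⁻¹ = 1 + V₀² sin²(k₂a) / [4E(E − V₀)] = 1.130, hence T = 0.885.

T = 0.885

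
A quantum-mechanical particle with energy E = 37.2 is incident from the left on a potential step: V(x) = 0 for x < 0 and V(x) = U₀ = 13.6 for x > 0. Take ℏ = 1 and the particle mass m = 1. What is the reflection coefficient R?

R = 0.0128

On each side the TISE gives plane waves with k = √(2m(E − V))/ℏ: k₁ = √(2·1·37.2) = 8.626, k₂ = √(2·1·23.6) = 6.870.
Matching ψ and ψ′ at x = 0 gives r = (k₁ − k₂)/(k₁ + k₂), so R = r² = 0.01283 and T = 1 − R = 0.9872.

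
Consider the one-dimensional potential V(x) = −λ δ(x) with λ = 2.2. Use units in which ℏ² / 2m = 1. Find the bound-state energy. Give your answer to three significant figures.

E = -1.21

For x ≠ 0 the bound state is ψ ∝ e^{−κ|x|}; integrating the TISE across the delta gives the cusp condition 2κ = 2mλ/ℏ², so κ = 1.100.
Then E = −ℏ²κ²/(2m) = −mλ²/(2ℏ²) = -1.210.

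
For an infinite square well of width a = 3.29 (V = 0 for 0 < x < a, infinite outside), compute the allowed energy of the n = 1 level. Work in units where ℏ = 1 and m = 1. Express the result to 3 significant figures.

Requiring ψ(0) = ψ(a) = 0 quantises k = nπ/a, hence E_n = ℏ²k²/2m = n²π²ℏ²/(2ma²).
E_1 = 1² × π² / (2 × 1 × 3.29²) = 0.4559.

E = 0.456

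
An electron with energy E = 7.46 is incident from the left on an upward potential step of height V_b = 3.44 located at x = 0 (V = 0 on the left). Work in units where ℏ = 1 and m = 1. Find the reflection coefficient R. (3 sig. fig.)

On each side the TISE gives plane waves with k = √(2m(E − V))/ℏ: k₁ = √(2·1·7.46) = 3.863, k₂ = √(2·1·4.02) = 2.835.
Matching ψ and ψ′ at x = 0 gives r = (k₁ − k₂)/(k₁ + k₂), so R = r² = 0.02352 and T = 1 − R = 0.9765.

R = 0.0235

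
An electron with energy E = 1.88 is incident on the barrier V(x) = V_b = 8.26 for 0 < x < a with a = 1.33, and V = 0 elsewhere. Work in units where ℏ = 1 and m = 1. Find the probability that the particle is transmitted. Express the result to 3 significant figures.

Since E < V_b the interior solution is evanescent with decay constant κ = √(2m(V_b − E))/ℏ = 3.572.
κa = 4.751, sinh(κa) = 57.84.
The exact tunnelling result is T⁻¹ = 1 + V_b² sinh²(κa) / [4E(V_b − E)] = 4759, so T = 0.000210.

T = 0.000210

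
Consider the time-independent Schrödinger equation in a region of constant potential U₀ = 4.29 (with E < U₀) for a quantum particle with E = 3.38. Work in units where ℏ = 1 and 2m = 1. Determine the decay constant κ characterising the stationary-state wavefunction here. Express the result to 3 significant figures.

Since E < U₀ the TISE in this region is ψ'' = κ²ψ with κ = √(2m(U₀ − E))/ℏ.
κ = √(2 × 0.5 × 0.91) = 0.9539.

κ = 0.954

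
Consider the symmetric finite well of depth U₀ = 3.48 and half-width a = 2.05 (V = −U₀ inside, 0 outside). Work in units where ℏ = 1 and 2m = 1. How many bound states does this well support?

Define the well-strength parameter z₀ = (a/ℏ)√(2mU₀) = 2.05 × √(2·0.5·3.48) = 3.824.
The even/odd transcendental equations gain one root per π/2 in z₀, giving N = 1 + ⌊2z₀/π⌋ = 1 + ⌊2.435⌋ = 3.

N = 3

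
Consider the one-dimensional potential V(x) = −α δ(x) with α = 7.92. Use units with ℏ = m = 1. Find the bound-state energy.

E = -31.4

For x ≠ 0 the bound state is ψ ∝ e^{−κ|x|}; integrating the TISE across the delta gives the cusp condition 2κ = 2mα/ℏ², so κ = 7.920.
Then E = −ℏ²κ²/(2m) = −mα²/(2ℏ²) = -31.36.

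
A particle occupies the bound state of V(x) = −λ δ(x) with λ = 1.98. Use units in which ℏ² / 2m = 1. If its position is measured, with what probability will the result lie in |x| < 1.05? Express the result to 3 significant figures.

The normalised bound state is ψ = √κ e^{−κ|x|} with κ = mλ/ℏ² = 0.9900.
P(|x| < d) = ∫_{−d}^{d} κ e^{−2κ|x|} dx = 1 − e^{−2κd} = 1 − e^{−2.079} = 0.8749.

P = 0.875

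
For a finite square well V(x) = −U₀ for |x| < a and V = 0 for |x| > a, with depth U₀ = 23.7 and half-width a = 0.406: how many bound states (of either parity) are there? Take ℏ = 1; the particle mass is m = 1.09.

N = 2

Define the well-strength parameter z₀ = (a/ℏ)√(2mU₀) = 0.406 × √(2·1.09·23.7) = 2.918.
The even/odd transcendental equations gain one root per π/2 in z₀, giving N = 1 + ⌊2z₀/π⌋ = 1 + ⌊1.858⌋ = 2.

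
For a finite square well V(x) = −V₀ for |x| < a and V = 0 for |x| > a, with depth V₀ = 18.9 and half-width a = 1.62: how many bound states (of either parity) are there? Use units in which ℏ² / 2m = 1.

N = 5

The dimensionless depth is z₀ = a√(2mV₀)/ℏ = 1.62 × √(18.90) = 7.043.
A new bound state (alternating even/odd) appears each time z₀ passes a multiple of π/2, so N = ⌊2z₀/π⌋ + 1 = ⌊4.484⌋ + 1 = 5.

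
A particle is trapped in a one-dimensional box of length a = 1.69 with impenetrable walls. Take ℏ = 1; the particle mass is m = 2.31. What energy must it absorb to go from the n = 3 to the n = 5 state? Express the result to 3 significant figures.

ΔE = 12.0

E_n = n²π²ℏ²/(2ma²), so ΔE = (5² − 3²) π²ℏ²/(2ma²).
ΔE = 16 × π² / (2 × 2.31 × 1.69²) = 11.97.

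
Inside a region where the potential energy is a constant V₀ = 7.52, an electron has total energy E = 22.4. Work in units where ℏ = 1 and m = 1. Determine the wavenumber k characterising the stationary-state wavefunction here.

With E > V₀ the solution is oscillatory, ψ ∝ e^{±ikx} with k = √(2m(E − V₀))/ℏ.
k = √(2 × 1 × 14.88) = 5.455.

k = 5.46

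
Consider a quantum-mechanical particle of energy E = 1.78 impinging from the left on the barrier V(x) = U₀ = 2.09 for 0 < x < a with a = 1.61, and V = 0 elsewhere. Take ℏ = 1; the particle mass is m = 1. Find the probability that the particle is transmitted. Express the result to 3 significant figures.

T = 0.159

E < U₀: inside the barrier ψ ∝ e^{±κx} with κ = √(2m(U₀ − E))/ℏ = 0.7874.
κa = 1.268, sinh(κa) = 1.636.
The exact tunnelling result is T⁻¹ = 1 + U₀² sinh²(κa) / [4E(U₀ − E)] = 6.294, so T = 0.159.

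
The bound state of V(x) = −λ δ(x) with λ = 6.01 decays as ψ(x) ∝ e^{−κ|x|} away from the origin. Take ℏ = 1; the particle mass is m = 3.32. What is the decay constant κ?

Integrate −(ℏ²/2m)ψ'' − λδ(x)ψ = Eψ from −ε to +ε: the ψ'' term gives ψ'(0⁺) − ψ'(0⁻) and the δ term gives −(2mλ/ℏ²)ψ(0).
With ψ ∝ e^{−κ|x|} this yields −2κ = −2mλ/ℏ², so κ = mλ/ℏ² = 19.95.

κ = 20.0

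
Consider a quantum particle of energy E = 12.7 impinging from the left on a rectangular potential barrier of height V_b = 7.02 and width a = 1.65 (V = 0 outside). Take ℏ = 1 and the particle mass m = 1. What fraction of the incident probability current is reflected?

R = 0.0694

E > V_b: inside the barrier k₂ = √(2m(E − V_b))/ℏ = 3.370, k₂a = 5.561.
Matching at both interfaces gives T⁻¹ = 1 + V_b² sin²(k₂a) / [4E(E − V_b)] = 1.075, hence T = 0.931.
R = 1 − T = 0.0694.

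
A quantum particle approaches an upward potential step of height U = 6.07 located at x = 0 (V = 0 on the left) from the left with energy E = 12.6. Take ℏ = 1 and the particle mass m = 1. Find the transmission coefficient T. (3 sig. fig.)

T = 0.973

On each side the TISE gives plane waves with k = √(2m(E − V))/ℏ: k₁ = √(2·1·12.6) = 5.020, k₂ = √(2·1·6.53) = 3.614.
Matching ψ and ψ′ at x = 0 gives r = (k₁ − k₂)/(k₁ + k₂), so R = r² = 0.02652 and T = 1 − R = 0.9735.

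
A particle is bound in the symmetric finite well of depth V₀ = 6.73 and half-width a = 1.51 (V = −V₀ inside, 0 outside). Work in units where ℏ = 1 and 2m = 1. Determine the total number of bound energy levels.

N = 3

Define the well-strength parameter z₀ = (a/ℏ)√(2mV₀) = 1.51 × √(2·0.5·6.73) = 3.917.
A new bound state (alternating even/odd) appears each time z₀ passes a multiple of π/2, so N = ⌊2z₀/π⌋ + 1 = ⌊2.494⌋ + 1 = 3.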